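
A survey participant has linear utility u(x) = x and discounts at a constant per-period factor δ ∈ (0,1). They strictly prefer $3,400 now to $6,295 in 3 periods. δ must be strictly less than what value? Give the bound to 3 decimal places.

The preference means 3400 > δ^3·6295.
Hence δ^3 < 3400/6295 = 0.54011, and x ↦ x^(1/3) is increasing on (0,∞).
δ < (3400/6295)^(1/3) ≈ 0.814.

δ < 0.814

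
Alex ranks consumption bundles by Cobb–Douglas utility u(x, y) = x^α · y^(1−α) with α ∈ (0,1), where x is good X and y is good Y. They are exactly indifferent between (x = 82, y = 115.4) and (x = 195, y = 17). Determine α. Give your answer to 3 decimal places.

Indifference: 82^α · 115.4^(1−α) = 195^α · 17^(1−α).
Rearrange to (82/195)^α = (17/115.4)^(1−α) and take logs: α·-0.866280 = (1−α)·-1.915191.
Thus α·(-2.781471) = -1.915191, so α = -1.915191/-2.781471 ≈ 0.689.

α ≈ 0.689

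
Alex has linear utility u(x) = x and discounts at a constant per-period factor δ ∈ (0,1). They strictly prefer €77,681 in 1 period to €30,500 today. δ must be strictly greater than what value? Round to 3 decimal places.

The preference means 30500 < δ·77681.
So δ > 30500/77681 = 0.39263.

δ > 0.393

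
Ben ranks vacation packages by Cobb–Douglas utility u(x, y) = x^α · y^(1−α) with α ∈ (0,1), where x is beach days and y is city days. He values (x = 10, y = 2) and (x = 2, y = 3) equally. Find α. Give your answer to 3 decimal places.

The Cobb–Douglas utilities coincide, so 10^α·2^(1−α) = 2^α·3^(1−α).
Taking logs: α·ln 10 + (1−α)·ln 2 = α·ln 2 + (1−α)·ln 3, i.e. α·1.609438 = (1−α)·0.405465.
With A = 1.609438 and B = 0.405465: α·A = (1−α)·B, so α = B/(A+B) = 0.405465/2.014903 ≈ 0.201.

α ≈ 0.201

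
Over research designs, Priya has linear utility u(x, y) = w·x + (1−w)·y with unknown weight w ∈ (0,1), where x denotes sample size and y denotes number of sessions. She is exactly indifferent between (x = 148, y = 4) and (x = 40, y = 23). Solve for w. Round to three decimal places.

w = 0.150

u(148,4) = u(40,23) means w·148 + (1−w)·4 = w·40 + (1−w)·23.
Collecting terms: w·108 = (1−w)·19.
Hence w = 19/(108+19) = 19/127 = 0.150.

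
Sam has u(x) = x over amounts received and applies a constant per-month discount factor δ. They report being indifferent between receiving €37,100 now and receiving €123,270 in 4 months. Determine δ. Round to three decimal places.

Equating discounted utilities: u(37100) = δ^4·u(123270) ⇒ δ^4 = u(37100)/u(123270).
With u(x) = x: δ^4 = 37100/123270 = 0.30097.
Taking the 4th root: δ = 0.30097^(1/4) ≈ 0.741.

δ ≈ 0.741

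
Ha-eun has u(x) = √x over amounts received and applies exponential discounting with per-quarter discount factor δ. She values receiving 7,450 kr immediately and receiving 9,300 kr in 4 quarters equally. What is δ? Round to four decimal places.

The payoff in 4 quarters is discounted by δ^4, so u(7450) = δ^4·u(9300) and δ^4 = u(7450)/u(9300).
Since u(x) = √x, δ^4 = √(7450/9300) = 0.89503.
Hence δ = (0.89503)^(1/4) = 0.972656.

δ ≈ 0.9727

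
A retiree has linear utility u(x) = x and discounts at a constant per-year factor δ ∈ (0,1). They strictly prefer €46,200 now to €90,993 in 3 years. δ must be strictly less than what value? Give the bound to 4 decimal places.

Comparing present values: 46200 > δ^3·90993.
Dividing by 90993: δ^3 < 0.50773. Both sides are positive, so the cube root keeps the direction.
δ < 0.50773^(1/3) = 0.7978.

δ < 0.7978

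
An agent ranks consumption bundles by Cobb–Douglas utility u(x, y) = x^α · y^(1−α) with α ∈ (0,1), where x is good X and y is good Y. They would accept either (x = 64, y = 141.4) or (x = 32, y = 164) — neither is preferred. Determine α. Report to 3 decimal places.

α ≈ 0.176

Indifference: 64^α · 141.4^(1−α) = 32^α · 164^(1−α).
Taking logs: α·ln 64 + (1−α)·ln 141.4 = α·ln 32 + (1−α)·ln 164, i.e. α·0.693147 = (1−α)·0.148274.
Thus α·(0.841421) = 0.148274, so α = 0.148274/0.841421 ≈ 0.176.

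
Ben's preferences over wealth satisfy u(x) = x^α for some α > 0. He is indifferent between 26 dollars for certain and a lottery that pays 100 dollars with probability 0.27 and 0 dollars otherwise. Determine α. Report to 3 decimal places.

α ≈ 0.972

Since u(0) = 0, the lottery's EU is 0.27·100^α.
Setting u(26) equal to that: 26^α = 0.27·100^α ⇒ (26/100)^α = 0.27.
Taking logs: α·ln(26/100) = ln(0.27), so α = -1.309333 / -1.347074 ≈ 0.972.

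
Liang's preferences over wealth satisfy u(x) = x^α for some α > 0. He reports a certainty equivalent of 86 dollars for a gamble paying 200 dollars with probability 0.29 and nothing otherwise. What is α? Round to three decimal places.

α ≈ 1.467

Since u(0) = 0, the lottery's EU is 0.29·200^α.
Indifference: 86^α = 0.29·200^α, so (86/200)^α = 0.29.
Take logs: α = ln 0.29 / ln(86/200) ≈ 1.46673.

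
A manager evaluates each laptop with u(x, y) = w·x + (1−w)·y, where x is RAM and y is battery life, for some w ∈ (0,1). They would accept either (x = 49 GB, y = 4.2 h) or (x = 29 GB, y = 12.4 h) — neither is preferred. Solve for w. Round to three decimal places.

w = 0.291

u(49,4.2) = u(29,12.4) means w·49 + (1−w)·4.2 = w·29 + (1−w)·12.4.
Rearranging, 20·w − 8.2·(1−w) = 0.
So w/(1−w) = 8.2/20 = 0.4100, giving w = 8.2/(20+8.2) = 0.291.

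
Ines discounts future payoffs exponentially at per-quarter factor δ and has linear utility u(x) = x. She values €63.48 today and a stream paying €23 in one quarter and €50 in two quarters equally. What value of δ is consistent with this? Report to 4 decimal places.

The stream is worth 23δ + 50δ² today, so 23δ + 50δ² = 63.48.
That is, 50δ² + 23δ − 63.48 = 0, a quadratic in δ.
The positive root is δ = [−23 + √(23² + 4·50·63.48)] / (2·50) = (−23 + 115.000)/100 ≈ 0.9200.

δ ≈ 0.9200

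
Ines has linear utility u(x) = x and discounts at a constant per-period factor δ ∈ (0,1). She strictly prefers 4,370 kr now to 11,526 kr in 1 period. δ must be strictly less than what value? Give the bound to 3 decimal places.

Comparing present values: 4370 > δ·11526.
Dividing through by 11526 gives δ < 0.37914.

δ < 0.379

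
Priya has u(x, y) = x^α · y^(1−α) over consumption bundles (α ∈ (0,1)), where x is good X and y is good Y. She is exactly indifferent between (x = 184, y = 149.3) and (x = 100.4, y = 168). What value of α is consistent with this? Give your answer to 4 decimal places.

α ≈ 0.1630

Indifference: 184^α · 149.3^(1−α) = 100.4^α · 168^(1−α).
(184/100.4)^α = (168/149.3)^(1−α); take logs: α·ln(184/100.4) = (1−α)·ln(168/149.3), i.e. α·0.6057736 = (1−α)·0.1180063.
Thus α·(0.7237799) = 0.1180063, so α = 0.1180063/0.7237799 ≈ 0.1630.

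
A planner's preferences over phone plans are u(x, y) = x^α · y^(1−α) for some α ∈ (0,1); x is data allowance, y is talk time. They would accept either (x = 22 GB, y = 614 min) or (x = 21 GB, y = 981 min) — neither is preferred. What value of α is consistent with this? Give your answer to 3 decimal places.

α ≈ 0.910

Set the two utilities equal: 22^α·614^(1−α) = 21^α·981^(1−α).
(22/21)^α = (981/614)^(1−α); take logs: α·ln(22/21) = (1−α)·ln(981/614), i.e. α·0.046520 = (1−α)·0.468578.
Thus α·(0.515098) = 0.468578, so α = 0.468578/0.515098 ≈ 0.910.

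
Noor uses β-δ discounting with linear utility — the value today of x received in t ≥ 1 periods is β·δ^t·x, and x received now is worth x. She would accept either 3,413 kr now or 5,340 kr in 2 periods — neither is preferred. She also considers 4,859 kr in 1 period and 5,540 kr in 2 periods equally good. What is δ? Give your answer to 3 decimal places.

Both payoffs in the second observation are in the future, so β drops out: δ^1·4859 = δ^2·5540 ⇒ δ = 4859/5540 = 0.87708.

δ ≈ 0.877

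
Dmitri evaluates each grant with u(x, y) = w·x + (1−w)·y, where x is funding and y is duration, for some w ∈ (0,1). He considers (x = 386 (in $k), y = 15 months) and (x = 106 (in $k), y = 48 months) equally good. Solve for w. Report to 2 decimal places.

u(386,15) = u(106,48) means w·386 + (1−w)·15 = w·106 + (1−w)·48.
w·(386−106) = (1−w)·(48−15), i.e. w·280 = (1−w)·33.
So w/(1−w) = 33/280 = 0.1179, giving w = 33/(280+33) = 0.11.

w = 0.11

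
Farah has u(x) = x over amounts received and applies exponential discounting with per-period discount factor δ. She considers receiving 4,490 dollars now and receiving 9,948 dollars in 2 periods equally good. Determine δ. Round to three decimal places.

δ ≈ 0.672

Equating discounted utilities: u(4490) = δ^2·u(9948) ⇒ δ^2 = u(4490)/u(9948).
With u(x) = x: δ^2 = 4490/9948 = 0.45135.
So δ = 0.45135^(1/2) ≈ 0.672.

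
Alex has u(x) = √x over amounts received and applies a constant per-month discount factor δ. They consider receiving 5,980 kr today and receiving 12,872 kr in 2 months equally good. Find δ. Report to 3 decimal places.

Indifference means u(5980) = δ^2 · u(12872), so δ^2 = u(5980)/u(12872).
With u(x) = √x: δ^2 = √5980/√12872 = √(5980/12872) = 0.68160.
Taking the square root: δ = 0.68160^(1/2) ≈ 0.826.

δ ≈ 0.826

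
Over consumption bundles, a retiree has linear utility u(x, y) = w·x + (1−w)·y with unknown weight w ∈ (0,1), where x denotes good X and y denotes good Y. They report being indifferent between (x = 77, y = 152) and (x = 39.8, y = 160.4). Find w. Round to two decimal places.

u(77,152) = u(39.8,160.4) means w·77 + (1−w)·152 = w·39.8 + (1−w)·160.4.
Collecting terms: w·37.2 = (1−w)·8.4.
So w/(1−w) = 8.4/37.2 = 0.2258, giving w = 8.4/(37.2+8.4) = 0.18.

w = 0.18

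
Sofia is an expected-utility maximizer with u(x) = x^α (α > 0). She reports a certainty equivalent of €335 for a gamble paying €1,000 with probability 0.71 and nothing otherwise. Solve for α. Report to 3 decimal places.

α ≈ 0.313

EU(lottery) = 0.71·1000^α + 0.29·0 = 0.71·1000^α.
Indifference: 335^α = 0.71·1000^α, so (335/1000)^α = 0.71.
Take logs: α = ln 0.71 / ln(335/1000) ≈ 0.31317.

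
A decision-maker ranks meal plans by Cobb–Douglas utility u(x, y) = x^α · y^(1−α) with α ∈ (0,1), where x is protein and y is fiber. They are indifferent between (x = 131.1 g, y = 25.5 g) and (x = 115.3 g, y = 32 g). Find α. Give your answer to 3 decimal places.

Set the two utilities equal: 131.1^α·25.5^(1−α) = 115.3^α·32^(1−α).
(131.1/115.3)^α = (32/25.5)^(1−α); take logs: α·ln(131.1/115.3) = (1−α)·ln(32/25.5), i.e. α·0.128423 = (1−α)·0.227057.
With A = 0.128423 and B = 0.227057: α·A = (1−α)·B, so α = B/(A+B) = 0.227057/0.355480 ≈ 0.639.

α ≈ 0.639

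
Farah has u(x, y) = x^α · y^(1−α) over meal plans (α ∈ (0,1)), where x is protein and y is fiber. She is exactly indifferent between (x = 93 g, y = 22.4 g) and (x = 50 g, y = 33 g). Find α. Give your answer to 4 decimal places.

Set the two utilities equal: 93^α·22.4^(1−α) = 50^α·33^(1−α).
Taking logs: α·ln 93 + (1−α)·ln 22.4 = α·ln 50 + (1−α)·ln 33, i.e. α·0.6205765 = (1−α)·0.3874466.
So α/(1−α) = (0.3874466)/(0.6205765) = 0.6243333, and α = 0.6243333/1.6243333 ≈ 0.3844.

α ≈ 0.3844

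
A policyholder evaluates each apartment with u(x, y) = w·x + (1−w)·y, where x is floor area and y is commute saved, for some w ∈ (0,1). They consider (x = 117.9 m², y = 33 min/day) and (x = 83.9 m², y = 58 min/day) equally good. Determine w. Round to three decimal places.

w = 0.424

Equating utilities: w·117.9 + (1−w)·33 = w·83.9 + (1−w)·58.
w·(117.9−83.9) = (1−w)·(58−33), i.e. w·34 = (1−w)·25.
The marginal rate of substitution is 25/34, so w = 25/(34+25) = 0.424.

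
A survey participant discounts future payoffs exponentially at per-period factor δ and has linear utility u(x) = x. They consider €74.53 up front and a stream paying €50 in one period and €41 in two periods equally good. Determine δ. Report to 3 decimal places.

Present value of the stream is 50·δ + 41·δ². Indifference gives 50δ + 41δ² = 74.53.
That is, 41δ² + 50δ − 74.53 = 0, a quadratic in δ.
The positive root is δ = [−50 + √(50² + 4·41·74.53)] / (2·41) = (−50 + 121.338)/82 ≈ 0.870.

δ ≈ 0.870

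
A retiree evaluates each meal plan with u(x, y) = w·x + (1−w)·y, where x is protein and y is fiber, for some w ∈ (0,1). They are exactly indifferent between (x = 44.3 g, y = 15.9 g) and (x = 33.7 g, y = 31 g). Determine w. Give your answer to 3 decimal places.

w = 0.588

Equating utilities: w·44.3 + (1−w)·15.9 = w·33.7 + (1−w)·31.
Collecting terms: w·10.6 = (1−w)·15.1.
The marginal rate of substitution is 15.1/10.6, so w = 15.1/(10.6+15.1) = 0.588.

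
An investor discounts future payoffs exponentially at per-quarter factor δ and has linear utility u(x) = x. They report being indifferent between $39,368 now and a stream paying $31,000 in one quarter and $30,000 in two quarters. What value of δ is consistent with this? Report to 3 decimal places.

δ ≈ 0.740

The stream is worth 31000δ + 30000δ² today, so 31000δ + 30000δ² = 39368.
Rearranged: 30000δ² + 31000δ − 39368 = 0.
By the quadratic formula (taking the positive root), δ = (−31000 + √5685160000.00) / 60000 ≈ 0.740.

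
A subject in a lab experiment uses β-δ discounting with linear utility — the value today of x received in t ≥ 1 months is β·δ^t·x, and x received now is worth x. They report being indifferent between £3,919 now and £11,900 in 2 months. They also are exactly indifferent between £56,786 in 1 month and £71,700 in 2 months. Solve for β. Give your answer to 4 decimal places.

β ≈ 0.5250

From the later pair, β·δ^1·56786 = β·δ^2·71700; dividing through, δ = 56786/71700 = 0.79199.
Now use the now-vs-future pair: 3919 = β·δ^2·11900 gives β = 3919/(0.62726·11900) ≈ 0.5250.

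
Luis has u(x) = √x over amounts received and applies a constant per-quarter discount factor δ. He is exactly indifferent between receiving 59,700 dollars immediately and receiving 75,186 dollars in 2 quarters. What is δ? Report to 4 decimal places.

The payoff in 2 quarters is discounted by δ^2, so u(59700) = δ^2·u(75186) and δ^2 = u(59700)/u(75186).
Since u(x) = √x, δ^2 = √(59700/75186) = 0.89108.
Hence δ = (0.89108)^(1/2) = 0.943972.

δ ≈ 0.9440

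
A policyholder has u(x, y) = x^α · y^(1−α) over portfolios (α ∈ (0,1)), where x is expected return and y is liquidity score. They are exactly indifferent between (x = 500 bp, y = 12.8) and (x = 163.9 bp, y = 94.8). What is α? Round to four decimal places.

α ≈ 0.6422

Indifference: 500^α · 12.8^(1−α) = 163.9^α · 94.8^(1−α).
Taking logs: α·ln 500 + (1−α)·ln 12.8 = α·ln 163.9 + (1−α)·ln 94.8, i.e. α·1.1153516 = (1−α)·2.0023242.
So α/(1−α) = (2.0023242)/(1.1153516) = 1.7952404, and α = 1.7952404/2.7952404 ≈ 0.6422.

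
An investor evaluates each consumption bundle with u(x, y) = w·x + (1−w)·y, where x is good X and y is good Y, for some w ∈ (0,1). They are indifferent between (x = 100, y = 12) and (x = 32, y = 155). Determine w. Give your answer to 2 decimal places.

Equating utilities: w·100 + (1−w)·12 = w·32 + (1−w)·155.
Collecting terms: w·68 = (1−w)·143.
Hence w = 143/(68+143) = 143/211 = 0.68.

w = 0.68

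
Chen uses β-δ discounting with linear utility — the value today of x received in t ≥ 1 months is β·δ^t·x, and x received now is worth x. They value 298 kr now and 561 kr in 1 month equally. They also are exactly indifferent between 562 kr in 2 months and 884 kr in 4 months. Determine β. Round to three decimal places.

The second indifference involves only future payoffs, so β cancels: β·δ^2·562 = β·δ^4·884, giving δ^2 = 562/884 = 0.63575, so δ = 0.79734.
The first indifference: 298 = β·δ·561, so β = 298/(δ·561) = 298/(0.79734·561) ≈ 0.666.

β ≈ 0.666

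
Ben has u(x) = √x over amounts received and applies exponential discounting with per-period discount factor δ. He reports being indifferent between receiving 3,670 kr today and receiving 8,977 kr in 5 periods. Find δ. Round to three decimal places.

δ ≈ 0.914

Equating discounted utilities: u(3670) = δ^5·u(8977) ⇒ δ^5 = u(3670)/u(8977).
With u(x) = √x: δ^5 = √3670/√8977 = √(3670/8977) = 0.63939.
Hence δ = (0.63939)^(1/5) = 0.91444.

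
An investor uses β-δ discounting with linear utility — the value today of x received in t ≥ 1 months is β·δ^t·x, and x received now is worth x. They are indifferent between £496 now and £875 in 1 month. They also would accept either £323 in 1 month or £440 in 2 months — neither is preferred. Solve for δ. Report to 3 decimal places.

δ ≈ 0.734

The second indifference involves only future payoffs, so β cancels: β·δ^1·323 = β·δ^2·440, giving δ = 323/440 = 0.73409.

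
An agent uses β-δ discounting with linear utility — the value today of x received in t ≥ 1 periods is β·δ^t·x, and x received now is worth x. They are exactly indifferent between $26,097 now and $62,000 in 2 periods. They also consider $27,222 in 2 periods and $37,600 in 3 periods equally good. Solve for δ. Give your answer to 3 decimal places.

δ ≈ 0.724

The second indifference involves only future payoffs, so β cancels: β·δ^2·27222 = β·δ^3·37600, giving δ = 27222/37600 = 0.72399.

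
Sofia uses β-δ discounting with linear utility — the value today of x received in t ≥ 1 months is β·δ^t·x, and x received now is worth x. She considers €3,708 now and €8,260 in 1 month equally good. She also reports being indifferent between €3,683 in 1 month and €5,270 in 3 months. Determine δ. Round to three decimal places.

The second indifference involves only future payoffs, so β cancels: β·δ^1·3683 = β·δ^3·5270, giving δ^2 = 3683/5270 = 0.69886, so δ = 0.83598.

δ ≈ 0.836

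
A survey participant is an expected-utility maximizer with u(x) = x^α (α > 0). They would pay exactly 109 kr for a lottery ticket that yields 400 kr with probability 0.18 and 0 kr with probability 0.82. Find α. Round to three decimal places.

α ≈ 1.319

The lottery's expected utility is 0.18·u(400) + 0.82·u(0) = 0.18·400^α (since u(0) = 0 for α > 0).
Indifference: 109^α = 0.18·400^α, so (109/400)^α = 0.18.
Taking logs: α·ln(109/400) = ln(0.18), so α = -1.714798 / -1.300117 ≈ 1.319.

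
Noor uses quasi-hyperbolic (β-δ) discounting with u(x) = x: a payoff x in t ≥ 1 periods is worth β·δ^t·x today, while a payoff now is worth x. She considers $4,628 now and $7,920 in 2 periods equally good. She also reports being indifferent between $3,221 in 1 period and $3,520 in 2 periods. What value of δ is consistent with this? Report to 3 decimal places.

The second indifference involves only future payoffs, so β cancels: β·δ^1·3221 = β·δ^2·3520, giving δ = 3221/3520 = 0.91506.

δ ≈ 0.915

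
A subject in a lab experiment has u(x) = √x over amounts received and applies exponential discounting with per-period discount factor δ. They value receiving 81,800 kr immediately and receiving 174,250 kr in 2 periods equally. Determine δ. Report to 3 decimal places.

δ ≈ 0.828

The payoff in 2 periods is discounted by δ^2, so u(81800) = δ^2·u(174250) and δ^2 = u(81800)/u(174250).
With u(x) = √x: δ^2 = √81800/√174250 = √(81800/174250) = 0.68516.
Hence δ = (0.68516)^(1/2) = 0.82774.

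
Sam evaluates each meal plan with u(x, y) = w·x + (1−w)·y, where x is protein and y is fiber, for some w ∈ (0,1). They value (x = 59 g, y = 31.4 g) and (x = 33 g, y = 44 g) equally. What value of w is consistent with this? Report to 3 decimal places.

w = 0.326

u(59,31.4) = u(33,44) means w·59 + (1−w)·31.4 = w·33 + (1−w)·44.
Collecting terms: w·26 = (1−w)·12.6.
So w/(1−w) = 12.6/26 = 0.4846, giving w = 12.6/(26+12.6) = 0.326.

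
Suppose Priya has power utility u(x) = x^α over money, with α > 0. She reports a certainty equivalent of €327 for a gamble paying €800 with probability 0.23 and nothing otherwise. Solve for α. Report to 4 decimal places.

EU(lottery) = 0.23·800^α + 0.77·0 = 0.23·800^α.
Equating: 327^α = 0.23·800^α, i.e. 0.4088^α = 0.23.
α = ln(0.23) / ln(327/800) = -1.4696760/-0.8946516 ≈ 1.6427.

α ≈ 1.6427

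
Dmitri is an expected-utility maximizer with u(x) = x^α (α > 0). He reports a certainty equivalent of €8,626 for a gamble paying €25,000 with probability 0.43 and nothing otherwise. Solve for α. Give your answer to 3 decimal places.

Since u(0) = 0, the lottery's EU is 0.43·25000^α.
Setting u(8626) equal to that: 8626^α = 0.43·25000^α ⇒ (8626/25000)^α = 0.43.
Taking logs: α·ln(8626/25000) = ln(0.43), so α = -0.843970 / -1.064095 ≈ 0.793.

α ≈ 0.793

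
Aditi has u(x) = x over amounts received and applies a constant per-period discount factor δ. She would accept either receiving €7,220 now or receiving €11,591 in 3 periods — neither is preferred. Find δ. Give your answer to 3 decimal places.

δ ≈ 0.854

Equating discounted utilities: u(7220) = δ^3·u(11591) ⇒ δ^3 = u(7220)/u(11591).
With u(x) = x: δ^3 = 7220/11591 = 0.62290.
Hence δ = (0.62290)^(1/3) = 0.85403.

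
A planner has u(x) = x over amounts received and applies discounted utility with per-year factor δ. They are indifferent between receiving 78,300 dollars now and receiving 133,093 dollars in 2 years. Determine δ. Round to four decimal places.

Indifference means u(78300) = δ^2 · u(133093), so δ^2 = u(78300)/u(133093).
With u(x) = x: δ^2 = 78300/133093 = 0.58831.
Taking the square root: δ = 0.58831^(1/2) ≈ 0.7670.

δ ≈ 0.7670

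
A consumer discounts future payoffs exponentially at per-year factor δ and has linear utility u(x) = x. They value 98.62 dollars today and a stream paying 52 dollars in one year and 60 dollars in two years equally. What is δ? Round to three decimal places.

δ ≈ 0.920

The stream is worth 52δ + 60δ² today, so 52δ + 60δ² = 98.62.
Rearranged: 60δ² + 52δ − 98.62 = 0.
By the quadratic formula (taking the positive root), δ = (−52 + √26372.80) / 120 ≈ 0.920.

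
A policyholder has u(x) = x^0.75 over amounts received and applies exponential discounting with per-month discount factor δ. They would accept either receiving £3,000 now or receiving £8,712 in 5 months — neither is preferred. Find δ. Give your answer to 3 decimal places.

δ ≈ 0.852

The payoff in 5 months is discounted by δ^5, so u(3000) = δ^5·u(8712) and δ^5 = u(3000)/u(8712).
Since u(x) = x^0.75, δ^5 = (3000/8712)^0.75 = 0.34435^0.75 = 0.44952.
Hence δ = (0.44952)^(1/5) = 0.85222.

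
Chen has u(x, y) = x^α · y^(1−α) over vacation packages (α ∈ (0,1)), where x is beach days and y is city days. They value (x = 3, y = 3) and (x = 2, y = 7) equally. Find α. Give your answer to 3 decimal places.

Set the two utilities equal: 3^α·3^(1−α) = 2^α·7^(1−α).
(3/2)^α = (7/3)^(1−α); take logs: α·ln(3/2) = (1−α)·ln(7/3), i.e. α·0.405465 = (1−α)·0.847298.
So α/(1−α) = (0.847298)/(0.405465) = 2.089695, and α = 2.089695/3.089695 ≈ 0.676.

α ≈ 0.676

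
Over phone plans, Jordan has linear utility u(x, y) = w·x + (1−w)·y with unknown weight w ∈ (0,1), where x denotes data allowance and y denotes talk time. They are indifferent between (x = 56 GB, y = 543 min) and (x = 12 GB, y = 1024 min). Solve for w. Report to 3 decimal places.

Indifference: w·56 + (1−w)·543 = w·12 + (1−w)·1024.
Collecting terms: w·44 = (1−w)·481.
So w/(1−w) = 481/44 = 10.9318, giving w = 481/(44+481) = 0.916.

w = 0.916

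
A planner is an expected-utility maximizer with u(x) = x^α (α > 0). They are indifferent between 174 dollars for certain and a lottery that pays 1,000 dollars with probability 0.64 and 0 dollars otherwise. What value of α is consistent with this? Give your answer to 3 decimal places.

α ≈ 0.255

EU(lottery) = 0.64·1000^α + 0.36·0 = 0.64·1000^α.
Setting u(174) equal to that: 174^α = 0.64·1000^α ⇒ (174/1000)^α = 0.64.
Taking logs: α·ln(174/1000) = ln(0.64), so α = -0.446287 / -1.748700 ≈ 0.255.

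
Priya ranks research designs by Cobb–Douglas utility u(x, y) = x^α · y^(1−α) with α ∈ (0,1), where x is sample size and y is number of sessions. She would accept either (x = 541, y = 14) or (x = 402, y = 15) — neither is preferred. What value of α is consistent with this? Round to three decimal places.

α ≈ 0.189

Indifference: 541^α · 14^(1−α) = 402^α · 15^(1−α).
(541/402)^α = (15/14)^(1−α); take logs: α·ln(541/402) = (1−α)·ln(15/14), i.e. α·0.296967 = (1−α)·0.068993.
Thus α·(0.365960) = 0.068993, so α = 0.068993/0.365960 ≈ 0.189.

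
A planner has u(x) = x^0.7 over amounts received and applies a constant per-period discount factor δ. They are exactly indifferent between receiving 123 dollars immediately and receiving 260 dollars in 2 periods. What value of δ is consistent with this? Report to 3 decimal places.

δ ≈ 0.770

The payoff in 2 periods is discounted by δ^2, so u(123) = δ^2·u(260) and δ^2 = u(123)/u(260).
Since u(x) = x^0.7, δ^2 = (123/260)^0.7 = 0.47308^0.7 = 0.59218.
Hence δ = (0.59218)^(1/2) = 0.76953.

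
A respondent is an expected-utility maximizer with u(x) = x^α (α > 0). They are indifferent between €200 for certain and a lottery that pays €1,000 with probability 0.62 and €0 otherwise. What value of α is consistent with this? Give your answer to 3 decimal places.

α ≈ 0.297

The lottery's expected utility is 0.62·u(1000) + 0.38·u(0) = 0.62·1000^α (since u(0) = 0 for α > 0).
Setting u(200) equal to that: 200^α = 0.62·1000^α ⇒ (200/1000)^α = 0.62.
α = ln(0.62) / ln(200/1000) = -0.478036/-1.609438 ≈ 0.297.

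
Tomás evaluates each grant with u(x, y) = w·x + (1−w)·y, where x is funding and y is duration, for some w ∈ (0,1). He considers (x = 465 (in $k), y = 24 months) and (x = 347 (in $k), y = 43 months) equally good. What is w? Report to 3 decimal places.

u(465,24) = u(347,43) means w·465 + (1−w)·24 = w·347 + (1−w)·43.
w·(465−347) = (1−w)·(43−24), i.e. w·118 = (1−w)·19.
Hence w = 19/(118+19) = 19/137 = 0.139.

w = 0.139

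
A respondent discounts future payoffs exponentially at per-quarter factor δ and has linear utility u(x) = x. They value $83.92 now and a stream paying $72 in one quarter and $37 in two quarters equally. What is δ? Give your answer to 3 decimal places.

δ ≈ 0.820

Present value of the stream is 72·δ + 37·δ². Indifference gives 72δ + 37δ² = 83.92.
That is, 37δ² + 72δ − 83.92 = 0, a quadratic in δ.
The positive root is δ = [−72 + √(72² + 4·37·83.92)] / (2·37) = (−72 + 132.681)/74 ≈ 0.820.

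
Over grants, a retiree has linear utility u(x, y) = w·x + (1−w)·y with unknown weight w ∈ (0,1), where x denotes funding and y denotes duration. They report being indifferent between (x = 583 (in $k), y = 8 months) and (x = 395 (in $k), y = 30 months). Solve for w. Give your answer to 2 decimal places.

w = 0.10

Indifference: w·583 + (1−w)·8 = w·395 + (1−w)·30.
Collecting terms: w·188 = (1−w)·22.
Hence w = 22/(188+22) = 22/210 = 0.10.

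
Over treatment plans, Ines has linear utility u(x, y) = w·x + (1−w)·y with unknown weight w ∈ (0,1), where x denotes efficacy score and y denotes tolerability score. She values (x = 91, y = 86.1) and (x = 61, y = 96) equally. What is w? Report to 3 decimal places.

u(91,86.1) = u(61,96) means w·91 + (1−w)·86.1 = w·61 + (1−w)·96.
Collecting terms: w·30 = (1−w)·9.9.
So w/(1−w) = 9.9/30 = 0.3300, giving w = 9.9/(30+9.9) = 0.248.

w = 0.248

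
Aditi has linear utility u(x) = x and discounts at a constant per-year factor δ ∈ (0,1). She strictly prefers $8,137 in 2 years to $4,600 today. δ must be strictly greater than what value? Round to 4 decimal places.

δ > 0.7519

Under u(x) = x this choice says 4600 < δ^2·8137.
Dividing by 8137: δ^2 > 0.56532. Both sides are positive, so the square root keeps the direction.
δ > (4600/8137)^(1/2) ≈ 0.7519.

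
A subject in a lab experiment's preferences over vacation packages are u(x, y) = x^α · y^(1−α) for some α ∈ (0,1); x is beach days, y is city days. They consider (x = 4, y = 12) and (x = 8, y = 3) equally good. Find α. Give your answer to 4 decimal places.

Indifference: 4^α · 12^(1−α) = 8^α · 3^(1−α).
Rearrange to (4/8)^α = (3/12)^(1−α) and take logs: α·-0.6931472 = (1−α)·-1.3862944.
So α/(1−α) = (-1.3862944)/(-0.6931472) = 2.0000000, and α = 2.0000000/3.0000000 ≈ 0.6667.

α ≈ 0.6667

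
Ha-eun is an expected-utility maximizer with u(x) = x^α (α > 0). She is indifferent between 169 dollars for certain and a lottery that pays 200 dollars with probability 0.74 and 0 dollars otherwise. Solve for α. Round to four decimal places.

Since u(0) = 0, the lottery's EU is 0.74·200^α.
Indifference: 169^α = 0.74·200^α, so (169/200)^α = 0.74.
Taking logs: α·ln(169/200) = ln(0.74), so α = -0.3011051 / -0.1684187 ≈ 1.7878.

α ≈ 1.7878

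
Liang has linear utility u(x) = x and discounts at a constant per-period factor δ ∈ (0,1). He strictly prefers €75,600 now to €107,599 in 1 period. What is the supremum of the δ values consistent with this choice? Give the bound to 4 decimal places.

δ < 0.7026

The preference means 75600 > δ·107599.
Dividing through by 107599 gives δ < 0.70261.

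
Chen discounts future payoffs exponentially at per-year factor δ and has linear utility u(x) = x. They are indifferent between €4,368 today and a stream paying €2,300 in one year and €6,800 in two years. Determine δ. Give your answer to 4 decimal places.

Present value of the stream is 2300·δ + 6800·δ². Indifference gives 2300δ + 6800δ² = 4368.
Rearranged: 6800δ² + 2300δ − 4368 = 0.
δ = (−2300 + √(2300² + 4·6800·4368)) / (2·6800) = (−2300 + √124099600.00) / 13600 ≈ 0.6500.

δ ≈ 0.6500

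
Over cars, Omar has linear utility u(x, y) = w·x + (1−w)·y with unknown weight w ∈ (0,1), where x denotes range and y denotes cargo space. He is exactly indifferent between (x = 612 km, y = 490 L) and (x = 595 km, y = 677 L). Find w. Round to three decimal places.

w = 0.917

Equating utilities: w·612 + (1−w)·490 = w·595 + (1−w)·677.
Rearranging, 17·w − 187·(1−w) = 0.
The marginal rate of substitution is 187/17, so w = 187/(17+187) = 0.917.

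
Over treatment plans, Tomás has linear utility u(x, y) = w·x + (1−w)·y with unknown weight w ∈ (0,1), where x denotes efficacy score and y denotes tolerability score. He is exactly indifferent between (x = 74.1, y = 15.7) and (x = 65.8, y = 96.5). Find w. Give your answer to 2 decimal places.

Indifference: w·74.1 + (1−w)·15.7 = w·65.8 + (1−w)·96.5.
Rearranging, 8.3·w − 80.8·(1−w) = 0.
Hence w = 80.8/(8.3+80.8) = 80.8/89.1 = 0.91.

w = 0.91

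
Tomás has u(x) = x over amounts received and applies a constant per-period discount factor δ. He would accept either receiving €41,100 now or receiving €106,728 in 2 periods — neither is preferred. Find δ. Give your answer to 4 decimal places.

δ ≈ 0.6206

Indifference means u(41100) = δ^2 · u(106728), so δ^2 = u(41100)/u(106728).
With u(x) = x: δ^2 = 41100/106728 = 0.38509.
Hence δ = (0.38509)^(1/2) = 0.620557.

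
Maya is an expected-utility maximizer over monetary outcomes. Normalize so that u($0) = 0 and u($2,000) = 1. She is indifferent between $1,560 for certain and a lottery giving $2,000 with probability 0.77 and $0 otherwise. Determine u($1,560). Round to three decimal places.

By the standard-gamble method, u($1,560) is just the indifference probability on the best outcome: 0.77.

0.770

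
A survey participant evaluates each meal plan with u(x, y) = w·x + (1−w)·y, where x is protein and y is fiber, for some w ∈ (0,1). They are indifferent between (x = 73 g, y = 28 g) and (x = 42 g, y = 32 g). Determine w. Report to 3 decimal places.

w = 0.114

Equating utilities: w·73 + (1−w)·28 = w·42 + (1−w)·32.
Collecting terms: w·31 = (1−w)·4.
The marginal rate of substitution is 4/31, so w = 4/(31+4) = 0.114.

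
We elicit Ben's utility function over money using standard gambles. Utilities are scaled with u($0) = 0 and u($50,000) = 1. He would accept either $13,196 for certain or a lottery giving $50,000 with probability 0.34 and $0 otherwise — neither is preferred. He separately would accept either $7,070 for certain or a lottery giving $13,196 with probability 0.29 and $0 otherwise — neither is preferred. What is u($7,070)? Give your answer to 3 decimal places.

0.099

From the first indifference, u($13,196) = 0.34·u($50,000) + 0.66·u($0) = 0.34·1 + 0.66·0 = 0.34.
Chaining: u($7,070) = 0.29·0.34 + 0.71·0.00 = 0.0986.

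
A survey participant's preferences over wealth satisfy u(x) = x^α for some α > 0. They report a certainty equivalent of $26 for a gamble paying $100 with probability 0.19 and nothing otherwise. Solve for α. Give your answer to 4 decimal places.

The lottery's expected utility is 0.19·u(100) + 0.81·u(0) = 0.19·100^α (since u(0) = 0 for α > 0).
Equating: 26^α = 0.19·100^α, i.e. 0.2600^α = 0.19.
Take logs: α = ln 0.19 / ln(26/100) ≈ 1.232844.

α ≈ 1.2328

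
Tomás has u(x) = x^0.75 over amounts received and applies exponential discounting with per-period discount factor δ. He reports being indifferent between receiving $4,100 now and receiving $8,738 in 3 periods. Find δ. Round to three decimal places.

δ ≈ 0.828

The payoff in 3 periods is discounted by δ^3, so u(4100) = δ^3·u(8738) and δ^3 = u(4100)/u(8738).
With u(x) = x^0.75: δ^3 = 4100^0.75/8738^0.75 = (4100/8738)^0.75 = 0.56693.
Hence δ = (0.56693)^(1/3) = 0.82764.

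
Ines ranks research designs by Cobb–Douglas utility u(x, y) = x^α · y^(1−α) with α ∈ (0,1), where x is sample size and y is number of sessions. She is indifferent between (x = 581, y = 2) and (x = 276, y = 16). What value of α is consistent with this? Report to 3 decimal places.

α ≈ 0.736

Indifference: 581^α · 2^(1−α) = 276^α · 16^(1−α).
Taking logs: α·ln 581 + (1−α)·ln 2 = α·ln 276 + (1−α)·ln 16, i.e. α·0.744350 = (1−α)·2.079442.
So α/(1−α) = (2.079442)/(0.744350) = 2.793635, and α = 2.793635/3.793635 ≈ 0.736.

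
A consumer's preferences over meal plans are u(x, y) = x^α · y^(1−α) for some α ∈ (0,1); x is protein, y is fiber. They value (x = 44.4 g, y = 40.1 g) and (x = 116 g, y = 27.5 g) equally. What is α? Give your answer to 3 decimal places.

α ≈ 0.282

Set the two utilities equal: 44.4^α·40.1^(1−α) = 116^α·27.5^(1−α).
Taking logs: α·ln 44.4 + (1−α)·ln 40.1 = α·ln 116 + (1−α)·ln 27.5, i.e. α·-0.960351 = (1−α)·-0.377190.
With A = -0.960351 and B = -0.377190: α·A = (1−α)·B, so α = B/(A+B) = -0.377190/-1.337541 ≈ 0.282.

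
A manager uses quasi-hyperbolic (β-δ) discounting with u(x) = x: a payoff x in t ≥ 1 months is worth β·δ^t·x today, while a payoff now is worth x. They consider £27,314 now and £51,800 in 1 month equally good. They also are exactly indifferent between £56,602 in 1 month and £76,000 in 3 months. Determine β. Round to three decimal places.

β ≈ 0.611

From the later pair, β·δ^1·56602 = β·δ^3·76000; dividing through, δ^2 = 56602/76000 = 0.74476, so δ = 0.86300.
Now use the now-vs-future pair: 27314 = β·δ·51800 gives β = 27314/(0.86300·51800) ≈ 0.611.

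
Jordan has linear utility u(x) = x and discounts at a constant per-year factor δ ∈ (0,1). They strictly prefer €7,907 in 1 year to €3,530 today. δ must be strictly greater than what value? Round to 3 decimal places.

Under u(x) = x this choice says 3530 < δ·7907.
Dividing through by 7907 gives δ > 0.44644.

δ > 0.446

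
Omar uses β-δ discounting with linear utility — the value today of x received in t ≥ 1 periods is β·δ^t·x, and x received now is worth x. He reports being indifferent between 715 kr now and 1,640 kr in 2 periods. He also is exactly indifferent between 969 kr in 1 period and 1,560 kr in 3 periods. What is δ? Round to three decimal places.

The second indifference involves only future payoffs, so β cancels: β·δ^1·969 = β·δ^3·1560, giving δ^2 = 969/1560 = 0.62115, so δ = 0.78813.

δ ≈ 0.788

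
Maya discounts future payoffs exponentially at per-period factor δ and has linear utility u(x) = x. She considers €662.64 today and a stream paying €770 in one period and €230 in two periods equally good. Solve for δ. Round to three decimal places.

Equating present values: 662.64 = 770δ + 230δ².
So 230δ² + 770δ − 662.64 = 0.
The positive root is δ = [−770 + √(770² + 4·230·662.64)] / (2·230) = (−770 + 1096.599)/460 ≈ 0.710.

δ ≈ 0.710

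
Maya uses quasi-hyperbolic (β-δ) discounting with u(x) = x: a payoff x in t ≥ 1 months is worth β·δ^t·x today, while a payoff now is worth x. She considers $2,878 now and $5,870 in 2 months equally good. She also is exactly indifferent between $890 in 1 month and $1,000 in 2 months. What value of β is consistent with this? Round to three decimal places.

Both payoffs in the second observation are in the future, so β drops out: δ^1·890 = δ^2·1000 ⇒ δ = 890/1000 = 0.89000.
Now use the now-vs-future pair: 2878 = β·δ^2·5870 gives β = 2878/(0.79210·5870) ≈ 0.619.

β ≈ 0.619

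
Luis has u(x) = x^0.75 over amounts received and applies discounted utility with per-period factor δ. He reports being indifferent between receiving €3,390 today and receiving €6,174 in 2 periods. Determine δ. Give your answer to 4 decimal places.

The payoff in 2 periods is discounted by δ^2, so u(3390) = δ^2·u(6174) and δ^2 = u(3390)/u(6174).
Since u(x) = x^0.75, δ^2 = (3390/6174)^0.75 = 0.54908^0.75 = 0.63786.
Hence δ = (0.63786)^(1/2) = 0.798661.

δ ≈ 0.7987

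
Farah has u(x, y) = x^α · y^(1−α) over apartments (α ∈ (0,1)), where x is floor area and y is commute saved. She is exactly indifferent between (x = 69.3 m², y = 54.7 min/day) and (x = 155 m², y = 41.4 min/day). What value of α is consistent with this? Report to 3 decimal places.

The Cobb–Douglas utilities coincide, so 69.3^α·54.7^(1−α) = 155^α·41.4^(1−α).
Taking logs: α·ln 69.3 + (1−α)·ln 54.7 = α·ln 155 + (1−α)·ln 41.4, i.e. α·-0.804980 = (1−α)·-0.278583.
So α/(1−α) = (-0.278583)/(-0.804980) = 0.346074, and α = 0.346074/1.346074 ≈ 0.257.

α ≈ 0.257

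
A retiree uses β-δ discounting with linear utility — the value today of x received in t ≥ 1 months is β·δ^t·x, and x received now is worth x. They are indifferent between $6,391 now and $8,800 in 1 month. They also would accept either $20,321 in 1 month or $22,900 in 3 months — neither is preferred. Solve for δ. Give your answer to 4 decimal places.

The second indifference involves only future payoffs, so β cancels: β·δ^1·20321 = β·δ^3·22900, giving δ^2 = 20321/22900 = 0.88738, so δ = 0.94201.

δ ≈ 0.9420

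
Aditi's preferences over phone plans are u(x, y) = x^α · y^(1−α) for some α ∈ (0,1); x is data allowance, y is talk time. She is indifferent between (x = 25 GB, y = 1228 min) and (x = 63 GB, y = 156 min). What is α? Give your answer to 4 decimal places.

Set the two utilities equal: 25^α·1228^(1−α) = 63^α·156^(1−α).
Rearrange to (25/63)^α = (156/1228)^(1−α) and take logs: α·-0.9242589 = (1−α)·-2.0632861.
With A = -0.9242589 and B = -2.0632861: α·A = (1−α)·B, so α = B/(A+B) = -2.0632861/-2.9875450 ≈ 0.6906.

α ≈ 0.6906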